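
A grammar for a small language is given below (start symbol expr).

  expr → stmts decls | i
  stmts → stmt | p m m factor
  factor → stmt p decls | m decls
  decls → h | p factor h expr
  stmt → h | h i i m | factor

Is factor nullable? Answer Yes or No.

No

No nonterminal in this grammar is nullable.
No production of factor has an RHS whose symbols are all nullable, so factor is not nullable.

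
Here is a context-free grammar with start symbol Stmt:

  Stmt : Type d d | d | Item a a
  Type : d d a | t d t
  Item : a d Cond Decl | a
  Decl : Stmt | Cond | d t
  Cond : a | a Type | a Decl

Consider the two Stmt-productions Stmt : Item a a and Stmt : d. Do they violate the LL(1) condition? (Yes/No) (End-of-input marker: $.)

FIRST(Item a a) = { a } and FIRST(d) = { d }.
The FIRST sets are disjoint and neither alternative is nullable — no conflict.

No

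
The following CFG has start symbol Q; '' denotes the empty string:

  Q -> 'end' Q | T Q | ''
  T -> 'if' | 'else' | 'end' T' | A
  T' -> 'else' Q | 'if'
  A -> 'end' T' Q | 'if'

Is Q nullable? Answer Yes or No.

Yes

Q has an ''-production, so Q ⇒ ''.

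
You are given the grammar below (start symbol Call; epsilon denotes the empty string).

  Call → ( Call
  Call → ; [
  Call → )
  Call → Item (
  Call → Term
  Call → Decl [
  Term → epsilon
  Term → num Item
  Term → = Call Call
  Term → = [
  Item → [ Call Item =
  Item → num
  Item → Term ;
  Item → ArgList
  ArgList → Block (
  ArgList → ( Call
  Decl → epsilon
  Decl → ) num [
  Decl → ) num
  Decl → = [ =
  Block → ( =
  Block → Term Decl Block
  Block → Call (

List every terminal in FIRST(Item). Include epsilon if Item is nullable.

Item → [ Call Item = contributes {[}.
Item → num contributes {num}.
From Item → Term ;: Term nullable, take FIRST(Term) ∪ {;} = { ;, =, num }.
From Item → ArgList: add FIRST(ArgList) = { (, ), ;, =, [, num }.
Union: FIRST(Item) = { (, ), ;, =, [, num }.

{ (, ), ;, =, [, num }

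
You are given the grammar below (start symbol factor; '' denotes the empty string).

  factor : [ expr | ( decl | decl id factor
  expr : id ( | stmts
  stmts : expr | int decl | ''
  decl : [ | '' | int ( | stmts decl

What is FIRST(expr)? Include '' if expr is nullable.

expr : id ( contributes {id}.
From expr : stmts: add FIRST(stmts) = { id, int, '' } (including '' since stmts is nullable).
Union: FIRST(expr) = { id, int, '' }.

{ id, int, '' }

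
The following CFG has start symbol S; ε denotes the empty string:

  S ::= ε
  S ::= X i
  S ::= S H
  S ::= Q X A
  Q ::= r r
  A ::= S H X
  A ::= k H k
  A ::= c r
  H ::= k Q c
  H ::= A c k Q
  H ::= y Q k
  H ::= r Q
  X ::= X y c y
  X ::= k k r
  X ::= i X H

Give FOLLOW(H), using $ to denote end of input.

In S ::= S H: H is at the end, add FOLLOW(S) = { $, c, i, k, r, y }.
In A ::= S H X: add FIRST(X) = { i, k }.
In A ::= k H k: add FIRST(k) = { k }.
In X ::= i X H: H is at the end, add FOLLOW(X) = { $, c, i, k, r, y }.
Union: FOLLOW(H) = { $, c, i, k, r, y }.

{ $, c, i, k, r, y }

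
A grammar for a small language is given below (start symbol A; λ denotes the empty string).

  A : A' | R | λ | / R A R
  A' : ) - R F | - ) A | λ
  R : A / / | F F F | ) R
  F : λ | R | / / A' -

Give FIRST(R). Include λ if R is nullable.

{ ), -, /, λ }

From R : A / /: A nullable, take FIRST(A) ∪ {/} = { ), -, / }.
From R : F F F: F, F, F nullable, take FIRST(F) ∪ FIRST(F) ∪ FIRST(F) = { ), -, / }; also λ since the whole RHS is nullable.
R : ) R contributes {)}.
Union: FIRST(R) = { ), -, /, λ }.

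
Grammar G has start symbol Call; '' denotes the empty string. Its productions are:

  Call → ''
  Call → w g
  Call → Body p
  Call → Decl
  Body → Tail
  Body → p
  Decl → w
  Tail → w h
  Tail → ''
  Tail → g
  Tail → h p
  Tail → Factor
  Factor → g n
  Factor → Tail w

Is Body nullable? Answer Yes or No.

Body → Tail and each of Tail is nullable, so Body ⇒* ''.

Yes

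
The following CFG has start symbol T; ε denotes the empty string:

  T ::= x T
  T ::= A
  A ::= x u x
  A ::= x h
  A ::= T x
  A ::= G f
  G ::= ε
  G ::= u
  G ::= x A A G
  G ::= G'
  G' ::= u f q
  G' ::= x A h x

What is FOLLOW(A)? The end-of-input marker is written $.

{ $, f, h, u, x }

In T ::= A: A is at the end, add FOLLOW(T) = { $, x }.
In G ::= x A A G: add FIRST(A G) = { f, u, x }.
In G ::= x A A G: add FIRST(G)\{ε} = { u, x }.
  Since G is nullable, also add FOLLOW(G) = { f }.
In G' ::= x A h x: add FIRST(h x) = { h }.
Union: FOLLOW(A) = { $, f, h, u, x }.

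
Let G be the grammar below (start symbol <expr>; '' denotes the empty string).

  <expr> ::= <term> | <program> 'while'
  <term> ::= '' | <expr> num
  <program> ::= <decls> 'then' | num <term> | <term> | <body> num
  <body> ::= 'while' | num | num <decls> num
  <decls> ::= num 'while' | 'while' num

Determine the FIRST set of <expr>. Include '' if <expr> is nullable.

From <expr> ::= <term>: add FIRST(<term>) = { 'while', num, '' } (including '' since <term> is nullable).
From <expr> ::= <program> 'while': <program> nullable, take FIRST(<program>) ∪ {'while'} = { 'while', num }.
Union: FIRST(<expr>) = { 'while', num, '' }.

{ 'while', num, '' }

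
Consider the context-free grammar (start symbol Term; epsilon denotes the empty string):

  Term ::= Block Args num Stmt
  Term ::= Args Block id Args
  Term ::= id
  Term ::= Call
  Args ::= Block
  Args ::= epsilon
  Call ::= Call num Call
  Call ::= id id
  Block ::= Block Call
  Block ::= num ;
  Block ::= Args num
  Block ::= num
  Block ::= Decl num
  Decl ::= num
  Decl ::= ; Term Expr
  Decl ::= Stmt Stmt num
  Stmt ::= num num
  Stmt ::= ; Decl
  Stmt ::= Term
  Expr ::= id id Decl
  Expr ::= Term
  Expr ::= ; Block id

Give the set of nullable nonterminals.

Directly nullable (have an epsilon-production): Args.
No other nonterminal has a production whose RHS symbols are all nullable.

{ Args }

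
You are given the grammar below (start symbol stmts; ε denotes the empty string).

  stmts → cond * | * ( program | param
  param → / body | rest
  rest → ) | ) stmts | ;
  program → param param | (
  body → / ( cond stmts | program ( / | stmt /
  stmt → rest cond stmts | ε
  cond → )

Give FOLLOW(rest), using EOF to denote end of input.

{ EOF, (, ), /, ; }

In param → rest: rest is at the end, add FOLLOW(param) = { EOF, (, ), /, ; }.
In stmt → rest cond stmts: add FIRST(cond stmts) = { ) }.
Union: FOLLOW(rest) = { EOF, (, ), /, ; }.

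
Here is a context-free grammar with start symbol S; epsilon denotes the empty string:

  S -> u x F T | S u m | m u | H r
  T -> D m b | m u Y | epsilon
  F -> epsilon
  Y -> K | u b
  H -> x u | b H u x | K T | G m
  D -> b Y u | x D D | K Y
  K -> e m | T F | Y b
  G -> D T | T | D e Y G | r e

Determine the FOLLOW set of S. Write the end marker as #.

S is the start symbol, so # ∈ FOLLOW(S).
In S -> S u m: add FIRST(u m) = { u }.
Union: FOLLOW(S) = { #, u }.

{ #, u }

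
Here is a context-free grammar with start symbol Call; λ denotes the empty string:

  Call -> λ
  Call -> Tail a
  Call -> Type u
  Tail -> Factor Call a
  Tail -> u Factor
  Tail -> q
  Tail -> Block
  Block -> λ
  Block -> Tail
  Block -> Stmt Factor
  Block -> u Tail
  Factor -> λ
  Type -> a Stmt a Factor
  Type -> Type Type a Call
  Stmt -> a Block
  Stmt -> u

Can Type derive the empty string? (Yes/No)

No

Nullable nonterminals: Block, Call, Factor, Tail.
No production of Type has an RHS whose symbols are all nullable, so Type is not nullable.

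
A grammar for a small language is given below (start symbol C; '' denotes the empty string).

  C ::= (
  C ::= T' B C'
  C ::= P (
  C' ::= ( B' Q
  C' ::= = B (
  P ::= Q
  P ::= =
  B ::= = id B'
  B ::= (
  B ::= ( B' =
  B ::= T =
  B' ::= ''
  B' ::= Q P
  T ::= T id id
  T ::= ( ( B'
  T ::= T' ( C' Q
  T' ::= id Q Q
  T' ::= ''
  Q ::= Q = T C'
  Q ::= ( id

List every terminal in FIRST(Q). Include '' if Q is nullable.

{ ( }

From Q ::= Q = T C': add FIRST(Q) = { ( }.
Q ::= ( id contributes {(}.
Union: FIRST(Q) = { ( }.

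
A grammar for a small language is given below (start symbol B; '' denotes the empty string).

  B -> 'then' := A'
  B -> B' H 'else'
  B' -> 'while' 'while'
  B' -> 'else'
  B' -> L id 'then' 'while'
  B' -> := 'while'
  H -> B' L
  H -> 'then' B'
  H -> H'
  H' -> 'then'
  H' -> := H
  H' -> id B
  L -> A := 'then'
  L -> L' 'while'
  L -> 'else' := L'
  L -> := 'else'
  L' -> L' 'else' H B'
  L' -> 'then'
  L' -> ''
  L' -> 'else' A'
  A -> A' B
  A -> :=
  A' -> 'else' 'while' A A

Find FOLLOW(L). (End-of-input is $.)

In B' -> L id 'then' 'while': add FIRST(id 'then' 'while') = { id }.
In H -> B' L: L is at the end, add FOLLOW(H) = { 'else', 'then', 'while', := }.
Union: FOLLOW(L) = { 'else', 'then', 'while', :=, id }.

{ 'else', 'then', 'while', :=, id }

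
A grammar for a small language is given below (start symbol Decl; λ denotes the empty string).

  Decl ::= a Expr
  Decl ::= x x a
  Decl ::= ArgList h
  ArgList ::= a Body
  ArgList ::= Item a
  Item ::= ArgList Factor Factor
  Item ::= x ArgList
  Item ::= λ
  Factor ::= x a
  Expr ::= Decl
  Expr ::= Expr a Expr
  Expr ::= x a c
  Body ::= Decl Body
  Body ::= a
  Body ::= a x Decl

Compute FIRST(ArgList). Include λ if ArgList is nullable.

ArgList ::= a Body contributes {a}.
From ArgList ::= Item a: Item nullable, take FIRST(Item) ∪ {a} = { a, x }.
Union: FIRST(ArgList) = { a, x }.

{ a, x }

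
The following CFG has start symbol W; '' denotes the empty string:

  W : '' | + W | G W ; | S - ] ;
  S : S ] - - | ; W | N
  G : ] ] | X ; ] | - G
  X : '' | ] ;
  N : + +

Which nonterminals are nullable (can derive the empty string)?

{ W, X }

Directly nullable (have an ''-production): W, X.
No other nonterminal has a production whose RHS symbols are all nullable.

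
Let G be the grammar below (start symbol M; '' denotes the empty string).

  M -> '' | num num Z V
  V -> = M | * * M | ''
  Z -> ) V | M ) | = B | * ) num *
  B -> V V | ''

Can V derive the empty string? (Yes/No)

V has an ''-production, so V ⇒ ''.

Yes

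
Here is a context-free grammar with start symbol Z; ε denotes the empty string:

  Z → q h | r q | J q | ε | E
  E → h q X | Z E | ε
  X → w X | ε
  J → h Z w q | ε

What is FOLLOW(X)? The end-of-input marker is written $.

{ $, h, q, r, w }

In E → h q X: X is at the end, add FOLLOW(E) = { $, h, q, r, w }.
In X → w X: X is at the end, add FOLLOW(X) = { $, h, q, r, w }.
Union: FOLLOW(X) = { $, h, q, r, w }.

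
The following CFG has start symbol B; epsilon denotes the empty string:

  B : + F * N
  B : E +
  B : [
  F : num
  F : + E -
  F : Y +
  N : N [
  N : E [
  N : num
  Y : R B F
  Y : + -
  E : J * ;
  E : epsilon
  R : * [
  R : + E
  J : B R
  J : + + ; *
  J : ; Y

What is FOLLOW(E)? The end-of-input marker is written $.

In B : E +: add FIRST(+) = { + }.
In F : + E -: add FIRST(-) = { - }.
In N : E [: add FIRST([) = { [ }.
In R : + E: E is at the end, add FOLLOW(R) = { *, +, ;, [ }.
Union: FOLLOW(E) = { *, +, -, ;, [ }.

{ *, +, -, ;, [ }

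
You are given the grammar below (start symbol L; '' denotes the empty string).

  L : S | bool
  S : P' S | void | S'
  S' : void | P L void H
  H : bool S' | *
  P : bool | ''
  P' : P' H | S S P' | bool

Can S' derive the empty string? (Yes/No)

Nullable nonterminals: P.
No production of S' has an RHS whose symbols are all nullable, so S' is not nullable.

No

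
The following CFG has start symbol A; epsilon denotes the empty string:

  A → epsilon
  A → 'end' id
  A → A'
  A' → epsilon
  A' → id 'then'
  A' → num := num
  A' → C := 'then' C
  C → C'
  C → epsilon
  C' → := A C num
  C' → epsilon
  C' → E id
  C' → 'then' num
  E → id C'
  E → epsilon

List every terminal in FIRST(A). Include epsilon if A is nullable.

A → epsilon contributes epsilon.
A → 'end' id contributes {'end'}.
From A → A': add FIRST(A') = { 'then', :=, id, num, epsilon } (including epsilon since A' is nullable).
Union: FIRST(A) = { 'end', 'then', :=, id, num, epsilon }.

{ 'end', 'then', :=, id, num, epsilon }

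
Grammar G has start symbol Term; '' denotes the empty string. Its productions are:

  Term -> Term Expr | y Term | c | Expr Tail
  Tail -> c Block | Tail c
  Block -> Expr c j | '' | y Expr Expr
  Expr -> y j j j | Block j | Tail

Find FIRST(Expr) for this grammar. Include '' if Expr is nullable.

{ c, j, y }

Expr -> y j j j contributes {y}.
From Expr -> Block j: Block nullable, take FIRST(Block) ∪ {j} = { c, j, y }.
From Expr -> Tail: add FIRST(Tail) = { c }.
Union: FIRST(Expr) = { c, j, y }.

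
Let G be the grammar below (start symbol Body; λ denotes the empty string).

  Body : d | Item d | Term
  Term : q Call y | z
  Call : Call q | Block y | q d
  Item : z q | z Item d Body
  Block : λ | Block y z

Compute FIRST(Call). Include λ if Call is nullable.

From Call : Call q: add FIRST(Call) = { q, y }.
From Call : Block y: Block nullable, take FIRST(Block) ∪ {y} = { y }.
Call : q d contributes {q}.
Union: FIRST(Call) = { q, y }.

{ q, y }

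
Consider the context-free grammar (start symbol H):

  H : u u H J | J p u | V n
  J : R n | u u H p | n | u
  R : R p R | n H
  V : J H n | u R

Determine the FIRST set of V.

{ n, u }

From V : J H n: add FIRST(J) = { n, u }.
V : u R contributes {u}.
Union: FIRST(V) = { n, u }.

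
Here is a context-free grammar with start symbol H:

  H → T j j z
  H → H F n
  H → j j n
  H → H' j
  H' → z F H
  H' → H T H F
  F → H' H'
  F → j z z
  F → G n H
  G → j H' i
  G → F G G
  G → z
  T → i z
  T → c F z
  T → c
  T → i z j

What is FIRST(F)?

From F → H' H': add FIRST(H') = { c, i, j, z }.
F → j z z contributes {j}.
From F → G n H: add FIRST(G) = { c, i, j, z }.
Union: FIRST(F) = { c, i, j, z }.

{ c, i, j, z }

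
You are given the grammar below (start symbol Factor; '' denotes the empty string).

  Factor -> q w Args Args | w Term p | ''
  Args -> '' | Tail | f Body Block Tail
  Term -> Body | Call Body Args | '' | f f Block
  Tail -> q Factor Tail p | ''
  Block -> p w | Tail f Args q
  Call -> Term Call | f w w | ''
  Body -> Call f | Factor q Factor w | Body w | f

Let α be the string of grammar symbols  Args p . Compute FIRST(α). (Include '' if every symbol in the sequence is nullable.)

{ f, p, q }

Add FIRST(Args)\{''} = { f, q }; Args is nullable, continue.
p is a terminal; add {p} and stop.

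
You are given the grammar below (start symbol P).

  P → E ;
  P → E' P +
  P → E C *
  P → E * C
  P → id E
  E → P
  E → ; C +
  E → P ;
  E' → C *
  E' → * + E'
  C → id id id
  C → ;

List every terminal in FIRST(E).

From E → P: add FIRST(P) = { *, ;, id }.
E → ; C + contributes {;}.
From E → P ;: add FIRST(P) = { *, ;, id }.
Union: FIRST(E) = { *, ;, id }.

{ *, ;, id }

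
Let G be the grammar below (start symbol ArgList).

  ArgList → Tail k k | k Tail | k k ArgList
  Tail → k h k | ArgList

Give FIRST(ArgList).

{ k }

From ArgList → Tail k k: add FIRST(Tail) = { k }.
ArgList → k Tail contributes {k}.
ArgList → k k ArgList contributes {k}.
Union: FIRST(ArgList) = { k }.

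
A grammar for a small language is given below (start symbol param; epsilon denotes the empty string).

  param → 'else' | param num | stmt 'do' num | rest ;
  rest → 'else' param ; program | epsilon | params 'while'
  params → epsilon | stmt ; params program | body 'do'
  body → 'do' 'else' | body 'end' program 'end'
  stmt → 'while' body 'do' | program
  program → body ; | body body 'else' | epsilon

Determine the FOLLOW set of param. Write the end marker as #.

{ #, ;, num }

param is the start symbol, so # ∈ FOLLOW(param).
In param → param num: add FIRST(num) = { num }.
In rest → 'else' param ; program: add FIRST(; program) = { ; }.
Union: FOLLOW(param) = { #, ;, num }.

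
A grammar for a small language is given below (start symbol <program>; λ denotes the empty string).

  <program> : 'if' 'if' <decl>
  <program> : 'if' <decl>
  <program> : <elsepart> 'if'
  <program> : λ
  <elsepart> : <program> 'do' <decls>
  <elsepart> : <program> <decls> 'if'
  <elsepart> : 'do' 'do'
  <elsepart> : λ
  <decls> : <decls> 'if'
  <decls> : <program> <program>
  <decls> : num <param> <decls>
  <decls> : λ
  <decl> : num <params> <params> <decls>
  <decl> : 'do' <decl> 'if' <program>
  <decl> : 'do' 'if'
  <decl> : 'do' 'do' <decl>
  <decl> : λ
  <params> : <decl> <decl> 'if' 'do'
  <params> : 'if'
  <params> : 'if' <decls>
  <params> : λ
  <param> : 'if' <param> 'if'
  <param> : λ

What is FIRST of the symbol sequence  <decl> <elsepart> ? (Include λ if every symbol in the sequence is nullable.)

Add FIRST(<decl>)\{λ} = { 'do', num }; <decl> is nullable, continue.
Add FIRST(<elsepart>)\{λ} = { 'do', 'if', num }; <elsepart> is nullable, continue.
Every symbol is nullable, so include λ.

{ 'do', 'if', num, λ }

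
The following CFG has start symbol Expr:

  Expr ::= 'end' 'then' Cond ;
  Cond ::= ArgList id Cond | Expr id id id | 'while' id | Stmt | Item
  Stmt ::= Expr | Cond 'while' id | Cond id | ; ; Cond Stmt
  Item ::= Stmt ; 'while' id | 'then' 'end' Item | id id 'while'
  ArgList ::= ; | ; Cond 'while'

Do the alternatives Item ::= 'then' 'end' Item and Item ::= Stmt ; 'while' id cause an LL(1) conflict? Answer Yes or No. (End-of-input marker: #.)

Yes

FIRST('then' 'end' Item) = { 'then' } and FIRST(Stmt ; 'while' id) = { 'end', 'then', 'while', ;, id }.
Both contain 'then', so the two alternatives are not disjoint — LL(1) conflict.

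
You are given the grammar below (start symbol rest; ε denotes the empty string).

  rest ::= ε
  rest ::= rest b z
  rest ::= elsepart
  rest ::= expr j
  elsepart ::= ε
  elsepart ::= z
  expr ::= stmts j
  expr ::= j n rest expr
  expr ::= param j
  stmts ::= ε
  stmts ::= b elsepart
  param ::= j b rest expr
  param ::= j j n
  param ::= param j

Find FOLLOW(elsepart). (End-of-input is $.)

{ $, b, j }

In rest ::= elsepart: elsepart is at the end, add FOLLOW(rest) = { $, b, j }.
In stmts ::= b elsepart: elsepart is at the end, add FOLLOW(stmts) = { j }.
Union: FOLLOW(elsepart) = { $, b, j }.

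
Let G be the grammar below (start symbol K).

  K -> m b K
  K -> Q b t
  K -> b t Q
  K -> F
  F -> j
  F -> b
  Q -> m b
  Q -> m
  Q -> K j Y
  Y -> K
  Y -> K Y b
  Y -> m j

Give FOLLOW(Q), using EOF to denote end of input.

{ EOF, b, j, m }

In K -> Q b t: add FIRST(b t) = { b }.
In K -> b t Q: Q is at the end, add FOLLOW(K) = { EOF, b, j, m }.
Union: FOLLOW(Q) = { EOF, b, j, m }.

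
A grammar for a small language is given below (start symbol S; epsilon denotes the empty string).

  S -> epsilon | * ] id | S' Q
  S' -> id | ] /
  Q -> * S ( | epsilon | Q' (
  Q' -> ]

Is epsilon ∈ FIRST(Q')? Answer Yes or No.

Nullable nonterminals: Q, S.
No production of Q' has an RHS whose symbols are all nullable, so Q' is not nullable.

No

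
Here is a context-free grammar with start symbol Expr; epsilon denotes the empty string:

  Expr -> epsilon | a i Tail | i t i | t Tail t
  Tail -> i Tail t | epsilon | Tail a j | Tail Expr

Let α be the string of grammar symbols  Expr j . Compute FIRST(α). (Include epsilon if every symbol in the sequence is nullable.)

{ a, i, j, t }

Add FIRST(Expr)\{epsilon} = { a, i, t }; Expr is nullable, continue.
j is a terminal; add {j} and stop.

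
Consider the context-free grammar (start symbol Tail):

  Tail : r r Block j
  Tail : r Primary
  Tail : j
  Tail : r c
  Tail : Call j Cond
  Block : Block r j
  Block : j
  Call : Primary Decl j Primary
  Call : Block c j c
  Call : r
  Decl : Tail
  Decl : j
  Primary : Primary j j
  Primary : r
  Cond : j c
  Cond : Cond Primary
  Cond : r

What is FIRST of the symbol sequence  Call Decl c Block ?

{ j, r }

Add FIRST(Call) = { j, r }; Call is not nullable, stop.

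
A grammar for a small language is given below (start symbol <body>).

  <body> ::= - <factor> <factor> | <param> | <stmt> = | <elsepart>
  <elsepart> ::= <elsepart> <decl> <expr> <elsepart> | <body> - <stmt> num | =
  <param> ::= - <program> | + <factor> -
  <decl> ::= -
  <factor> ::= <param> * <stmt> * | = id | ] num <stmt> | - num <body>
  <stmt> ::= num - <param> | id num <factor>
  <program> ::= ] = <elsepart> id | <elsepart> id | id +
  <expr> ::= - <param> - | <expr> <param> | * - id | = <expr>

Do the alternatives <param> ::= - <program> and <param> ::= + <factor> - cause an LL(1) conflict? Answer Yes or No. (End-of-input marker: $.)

FIRST(- <program>) = { - } and FIRST(+ <factor> -) = { + }.
The FIRST sets are disjoint and neither alternative is nullable — no conflict.

No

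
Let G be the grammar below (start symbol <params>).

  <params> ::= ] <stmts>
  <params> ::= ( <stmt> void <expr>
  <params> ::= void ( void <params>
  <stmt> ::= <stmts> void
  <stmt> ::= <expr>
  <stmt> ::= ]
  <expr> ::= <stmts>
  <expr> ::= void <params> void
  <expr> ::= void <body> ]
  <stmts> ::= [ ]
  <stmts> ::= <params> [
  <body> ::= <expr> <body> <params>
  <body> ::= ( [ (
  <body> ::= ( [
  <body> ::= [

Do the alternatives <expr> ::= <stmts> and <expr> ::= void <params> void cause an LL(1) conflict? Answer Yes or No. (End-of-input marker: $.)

FIRST(<stmts>) = { (, [, ], void } and FIRST(void <params> void) = { void }.
Both contain void, so the two alternatives are not disjoint — LL(1) conflict.

Yes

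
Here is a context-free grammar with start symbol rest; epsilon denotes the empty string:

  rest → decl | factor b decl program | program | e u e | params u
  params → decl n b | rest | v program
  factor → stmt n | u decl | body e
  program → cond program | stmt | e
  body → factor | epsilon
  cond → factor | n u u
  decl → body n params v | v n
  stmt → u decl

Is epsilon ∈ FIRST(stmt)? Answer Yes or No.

No

Nullable nonterminals: body.
No production of stmt has an RHS whose symbols are all nullable, so stmt is not nullable.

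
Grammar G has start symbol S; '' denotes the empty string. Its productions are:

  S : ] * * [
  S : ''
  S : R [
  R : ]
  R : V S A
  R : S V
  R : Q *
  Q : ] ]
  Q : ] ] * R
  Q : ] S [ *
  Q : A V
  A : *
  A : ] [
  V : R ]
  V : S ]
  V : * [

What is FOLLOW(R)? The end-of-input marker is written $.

{ *, [, ] }

In S : R [: add FIRST([) = { [ }.
In Q : ] ] * R: R is at the end, add FOLLOW(Q) = { * }.
In V : R ]: add FIRST(]) = { ] }.
Union: FOLLOW(R) = { *, [, ] }.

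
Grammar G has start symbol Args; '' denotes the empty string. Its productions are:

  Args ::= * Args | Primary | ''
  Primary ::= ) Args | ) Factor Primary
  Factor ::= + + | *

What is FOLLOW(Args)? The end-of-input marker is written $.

{ $ }

Args is the start symbol, so $ ∈ FOLLOW(Args).
In Args ::= * Args: Args is at the end, add FOLLOW(Args) = { $ }.
In Primary ::= ) Args: Args is at the end, add FOLLOW(Primary) = { $ }.
Union: FOLLOW(Args) = { $ }.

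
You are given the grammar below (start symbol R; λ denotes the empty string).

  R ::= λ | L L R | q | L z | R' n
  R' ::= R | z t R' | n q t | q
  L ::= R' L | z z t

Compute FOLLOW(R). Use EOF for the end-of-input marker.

R is the start symbol, so EOF ∈ FOLLOW(R).
In R ::= L L R: R is at the end, add FOLLOW(R) = { EOF, n, q, z }.
In R' ::= R: R is at the end, add FOLLOW(R') = { n, q, z }.
Union: FOLLOW(R) = { EOF, n, q, z }.

{ EOF, n, q, z }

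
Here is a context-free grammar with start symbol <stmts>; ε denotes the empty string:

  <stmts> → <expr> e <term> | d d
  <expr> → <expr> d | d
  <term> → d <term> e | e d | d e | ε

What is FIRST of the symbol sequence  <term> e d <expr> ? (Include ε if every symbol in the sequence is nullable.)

Add FIRST(<term>)\{ε} = { d, e }; <term> is nullable, continue.
e is a terminal; add {e} and stop.

{ d, e }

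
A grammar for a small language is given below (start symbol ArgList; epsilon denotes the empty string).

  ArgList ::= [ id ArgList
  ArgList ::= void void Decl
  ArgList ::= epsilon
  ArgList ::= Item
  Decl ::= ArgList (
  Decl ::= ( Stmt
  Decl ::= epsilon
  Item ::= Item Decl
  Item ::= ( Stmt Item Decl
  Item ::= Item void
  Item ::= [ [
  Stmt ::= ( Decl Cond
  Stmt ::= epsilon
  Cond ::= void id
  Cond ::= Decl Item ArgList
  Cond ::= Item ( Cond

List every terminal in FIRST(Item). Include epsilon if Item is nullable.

{ (, [ }

From Item ::= Item Decl: add FIRST(Item) = { (, [ }.
Item ::= ( Stmt Item Decl contributes {(}.
From Item ::= Item void: add FIRST(Item) = { (, [ }.
Item ::= [ [ contributes {[}.
Union: FIRST(Item) = { (, [ }.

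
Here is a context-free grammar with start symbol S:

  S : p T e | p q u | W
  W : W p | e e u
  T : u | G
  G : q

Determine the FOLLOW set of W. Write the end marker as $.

In S : W: W is at the end, add FOLLOW(S) = { $ }.
In W : W p: add FIRST(p) = { p }.
Union: FOLLOW(W) = { $, p }.

{ $, p }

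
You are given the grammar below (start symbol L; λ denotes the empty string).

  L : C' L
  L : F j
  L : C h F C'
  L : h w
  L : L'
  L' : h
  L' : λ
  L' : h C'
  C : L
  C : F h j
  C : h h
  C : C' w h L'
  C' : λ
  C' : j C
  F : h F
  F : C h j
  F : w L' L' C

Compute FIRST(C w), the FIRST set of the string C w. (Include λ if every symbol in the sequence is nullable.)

Add FIRST(C)\{λ} = { h, j, w }; C is nullable, continue.
w is a terminal; add {w} and stop.

{ h, j, w }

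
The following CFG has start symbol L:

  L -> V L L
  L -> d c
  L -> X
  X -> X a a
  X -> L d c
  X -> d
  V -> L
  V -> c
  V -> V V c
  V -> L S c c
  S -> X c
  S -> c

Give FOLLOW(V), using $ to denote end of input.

In L -> V L L: add FIRST(L L) = { c, d }.
In V -> V V c: add FIRST(V c) = { c, d }.
In V -> V V c: add FIRST(c) = { c }.
Union: FOLLOW(V) = { c, d }.

{ c, d }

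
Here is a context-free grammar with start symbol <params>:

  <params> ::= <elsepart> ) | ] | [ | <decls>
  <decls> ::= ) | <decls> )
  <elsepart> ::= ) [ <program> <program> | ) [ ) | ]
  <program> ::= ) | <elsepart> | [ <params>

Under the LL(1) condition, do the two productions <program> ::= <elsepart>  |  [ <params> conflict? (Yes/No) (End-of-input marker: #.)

FIRST(<elsepart>) = { ), ] } and FIRST([ <params>) = { [ }.
The FIRST sets are disjoint and neither alternative is nullable — no conflict.

No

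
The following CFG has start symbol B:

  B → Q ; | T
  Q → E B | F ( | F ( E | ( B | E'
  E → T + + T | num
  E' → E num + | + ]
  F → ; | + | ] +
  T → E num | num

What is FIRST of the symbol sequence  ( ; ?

( is a terminal; add {(} and stop.

{ ( }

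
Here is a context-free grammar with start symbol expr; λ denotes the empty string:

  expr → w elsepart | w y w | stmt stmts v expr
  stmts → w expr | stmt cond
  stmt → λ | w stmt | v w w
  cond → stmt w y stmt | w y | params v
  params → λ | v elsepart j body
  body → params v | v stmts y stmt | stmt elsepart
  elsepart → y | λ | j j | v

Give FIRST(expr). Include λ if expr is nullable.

{ v, w }

expr → w elsepart contributes {w}.
expr → w y w contributes {w}.
From expr → stmt stmts v expr: stmt nullable, take FIRST(stmt) ∪ FIRST(stmts) = { v, w }.
Union: FIRST(expr) = { v, w }.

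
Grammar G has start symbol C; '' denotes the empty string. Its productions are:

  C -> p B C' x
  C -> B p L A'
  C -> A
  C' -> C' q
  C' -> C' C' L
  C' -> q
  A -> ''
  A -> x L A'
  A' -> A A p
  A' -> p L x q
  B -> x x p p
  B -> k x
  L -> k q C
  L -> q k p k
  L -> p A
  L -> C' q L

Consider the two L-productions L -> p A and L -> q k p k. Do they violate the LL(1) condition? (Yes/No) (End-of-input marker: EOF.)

FIRST(p A) = { p } and FIRST(q k p k) = { q }.
The FIRST sets are disjoint and neither alternative is nullable — no conflict.

No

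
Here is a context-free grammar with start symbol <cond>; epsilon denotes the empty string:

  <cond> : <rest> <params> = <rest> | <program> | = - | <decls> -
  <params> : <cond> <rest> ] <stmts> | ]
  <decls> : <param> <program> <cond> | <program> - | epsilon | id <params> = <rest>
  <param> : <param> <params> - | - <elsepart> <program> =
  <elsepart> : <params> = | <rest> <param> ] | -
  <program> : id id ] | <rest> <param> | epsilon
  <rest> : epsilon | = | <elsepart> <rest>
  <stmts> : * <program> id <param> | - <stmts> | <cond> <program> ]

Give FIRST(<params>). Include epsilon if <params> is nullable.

{ -, =, ], id }

From <params> : <cond> <rest> ] <stmts>: <cond>, <rest> nullable, take FIRST(<cond>) ∪ FIRST(<rest>) ∪ {]} = { -, =, ], id }.
<params> : ] contributes {]}.
Union: FIRST(<params>) = { -, =, ], id }.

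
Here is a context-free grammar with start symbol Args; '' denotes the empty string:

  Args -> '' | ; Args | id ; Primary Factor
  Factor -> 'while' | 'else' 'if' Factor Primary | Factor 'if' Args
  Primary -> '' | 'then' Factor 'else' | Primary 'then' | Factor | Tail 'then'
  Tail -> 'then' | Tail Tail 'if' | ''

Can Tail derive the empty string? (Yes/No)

Tail has an ''-production, so Tail ⇒ ''.

Yes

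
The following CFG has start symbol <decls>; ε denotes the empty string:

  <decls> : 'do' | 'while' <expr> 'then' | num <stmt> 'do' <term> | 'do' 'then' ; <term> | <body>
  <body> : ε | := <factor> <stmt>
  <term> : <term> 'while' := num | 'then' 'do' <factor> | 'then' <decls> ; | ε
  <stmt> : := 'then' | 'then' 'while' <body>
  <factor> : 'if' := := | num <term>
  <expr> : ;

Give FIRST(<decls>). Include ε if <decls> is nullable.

{ 'do', 'while', :=, num, ε }

<decls> : 'do' contributes {'do'}.
<decls> : 'while' <expr> 'then' contributes {'while'}.
<decls> : num <stmt> 'do' <term> contributes {num}.
<decls> : 'do' 'then' ; <term> contributes {'do'}.
From <decls> : <body>: add FIRST(<body>) = { :=, ε } (including ε since <body> is nullable).
Union: FIRST(<decls>) = { 'do', 'while', :=, num, ε }.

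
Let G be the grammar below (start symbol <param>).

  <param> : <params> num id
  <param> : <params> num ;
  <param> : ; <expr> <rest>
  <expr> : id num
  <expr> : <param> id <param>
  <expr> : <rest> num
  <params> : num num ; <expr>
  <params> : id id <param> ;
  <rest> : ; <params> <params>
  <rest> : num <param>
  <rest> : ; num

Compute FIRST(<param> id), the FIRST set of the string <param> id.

Add FIRST(<param>) = { ;, id, num }; <param> is not nullable, stop.

{ ;, id, num }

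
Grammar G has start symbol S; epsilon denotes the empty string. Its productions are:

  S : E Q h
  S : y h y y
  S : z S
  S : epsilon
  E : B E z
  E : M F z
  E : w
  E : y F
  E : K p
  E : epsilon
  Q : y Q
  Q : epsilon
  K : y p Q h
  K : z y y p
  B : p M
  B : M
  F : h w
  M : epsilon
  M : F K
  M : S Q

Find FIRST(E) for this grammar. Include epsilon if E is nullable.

{ h, p, w, y, z, epsilon }

From E : B E z: B, E nullable, take FIRST(B) ∪ FIRST(E) ∪ {z} = { h, p, w, y, z }.
From E : M F z: M nullable, take FIRST(M) ∪ FIRST(F) = { h, p, w, y, z }.
E : w contributes {w}.
E : y F contributes {y}.
From E : K p: add FIRST(K) = { y, z }.
E : epsilon contributes epsilon.
Union: FIRST(E) = { h, p, w, y, z, epsilon }.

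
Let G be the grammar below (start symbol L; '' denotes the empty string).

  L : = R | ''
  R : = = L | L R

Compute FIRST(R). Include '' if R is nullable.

R : = = L contributes {=}.
From R : L R: L nullable, take FIRST(L) ∪ FIRST(R) = { = }.
Union: FIRST(R) = { = }.

{ = }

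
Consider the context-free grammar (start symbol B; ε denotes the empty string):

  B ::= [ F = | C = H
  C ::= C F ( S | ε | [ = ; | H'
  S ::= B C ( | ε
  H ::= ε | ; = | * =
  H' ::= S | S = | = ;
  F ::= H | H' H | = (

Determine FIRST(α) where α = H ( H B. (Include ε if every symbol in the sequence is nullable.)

{ (, *, ; }

Add FIRST(H)\{ε} = { *, ; }; H is nullable, continue.
( is a terminal; add {(} and stop.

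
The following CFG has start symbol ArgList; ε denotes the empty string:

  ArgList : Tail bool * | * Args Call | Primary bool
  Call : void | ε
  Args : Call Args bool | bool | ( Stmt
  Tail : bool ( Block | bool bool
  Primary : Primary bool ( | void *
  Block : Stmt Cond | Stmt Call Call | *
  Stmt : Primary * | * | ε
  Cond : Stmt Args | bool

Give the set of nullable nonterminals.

Directly nullable (have an ε-production): Call, Stmt.
Block : Stmt Call Call with every symbol nullable, so Block is nullable.
No other nonterminal has a production whose RHS symbols are all nullable.

{ Block, Call, Stmt }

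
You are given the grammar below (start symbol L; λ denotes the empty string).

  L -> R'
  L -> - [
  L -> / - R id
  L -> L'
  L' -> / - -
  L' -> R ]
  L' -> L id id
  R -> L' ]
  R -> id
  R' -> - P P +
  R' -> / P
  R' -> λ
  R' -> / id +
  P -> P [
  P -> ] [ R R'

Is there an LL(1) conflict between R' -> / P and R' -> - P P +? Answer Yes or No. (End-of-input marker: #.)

FIRST(/ P) = { / } and FIRST(- P P +) = { - }.
The FIRST sets are disjoint and neither alternative is nullable — no conflict.

No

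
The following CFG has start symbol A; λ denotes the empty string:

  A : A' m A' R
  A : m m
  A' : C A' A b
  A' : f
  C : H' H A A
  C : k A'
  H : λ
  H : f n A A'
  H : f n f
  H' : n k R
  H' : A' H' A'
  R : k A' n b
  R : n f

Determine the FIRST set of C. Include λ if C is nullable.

From C : H' H A A: add FIRST(H') = { f, k, n }.
C : k A' contributes {k}.
Union: FIRST(C) = { f, k, n }.

{ f, k, n }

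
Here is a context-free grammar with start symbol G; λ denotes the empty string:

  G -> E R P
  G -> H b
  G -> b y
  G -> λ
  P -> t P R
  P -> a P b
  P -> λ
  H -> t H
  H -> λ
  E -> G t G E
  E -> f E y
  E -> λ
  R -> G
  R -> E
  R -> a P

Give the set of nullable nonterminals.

{ E, G, H, P, R }

Directly nullable (have an λ-production): G, P, H, E.
R -> G with every symbol nullable, so R is nullable.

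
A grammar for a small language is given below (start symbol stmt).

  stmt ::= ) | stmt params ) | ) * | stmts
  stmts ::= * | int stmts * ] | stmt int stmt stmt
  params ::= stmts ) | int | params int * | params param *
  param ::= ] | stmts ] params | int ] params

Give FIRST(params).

{ ), *, int }

From params ::= stmts ): add FIRST(stmts) = { ), *, int }.
params ::= int contributes {int}.
From params ::= params int *: add FIRST(params) = { ), *, int }.
From params ::= params param *: add FIRST(params) = { ), *, int }.
Union: FIRST(params) = { ), *, int }.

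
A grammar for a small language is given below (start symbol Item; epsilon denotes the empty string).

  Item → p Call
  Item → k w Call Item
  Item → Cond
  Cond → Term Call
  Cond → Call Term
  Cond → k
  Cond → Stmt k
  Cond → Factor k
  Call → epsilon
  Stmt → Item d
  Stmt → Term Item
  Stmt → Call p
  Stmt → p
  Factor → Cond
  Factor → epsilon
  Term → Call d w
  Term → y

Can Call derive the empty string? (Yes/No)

Yes

Call has an epsilon-production, so Call ⇒ epsilon.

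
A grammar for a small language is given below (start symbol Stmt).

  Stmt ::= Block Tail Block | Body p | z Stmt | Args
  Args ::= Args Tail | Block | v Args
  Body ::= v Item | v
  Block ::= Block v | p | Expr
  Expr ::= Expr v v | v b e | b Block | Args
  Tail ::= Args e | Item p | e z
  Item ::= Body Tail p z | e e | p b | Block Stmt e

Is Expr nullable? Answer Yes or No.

No nonterminal in this grammar is nullable.
No production of Expr has an RHS whose symbols are all nullable, so Expr is not nullable.

No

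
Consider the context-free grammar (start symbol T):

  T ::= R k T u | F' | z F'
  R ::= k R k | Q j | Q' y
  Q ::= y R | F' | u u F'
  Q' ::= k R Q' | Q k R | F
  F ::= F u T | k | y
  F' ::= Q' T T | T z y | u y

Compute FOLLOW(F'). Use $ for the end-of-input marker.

In T ::= F': F' is at the end, add FOLLOW(T) = { $, j, k, u, y, z }.
In T ::= z F': F' is at the end, add FOLLOW(T) = { $, j, k, u, y, z }.
In Q ::= F': F' is at the end, add FOLLOW(Q) = { j, k }.
In Q ::= u u F': F' is at the end, add FOLLOW(Q) = { j, k }.
Union: FOLLOW(F') = { $, j, k, u, y, z }.

{ $, j, k, u, y, z }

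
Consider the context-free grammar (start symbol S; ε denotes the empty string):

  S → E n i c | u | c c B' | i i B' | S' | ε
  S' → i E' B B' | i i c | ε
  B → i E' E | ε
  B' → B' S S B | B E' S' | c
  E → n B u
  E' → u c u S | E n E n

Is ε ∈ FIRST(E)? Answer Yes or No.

Nullable nonterminals: B, S, S'.
No production of E has an RHS whose symbols are all nullable, so E is not nullable.

No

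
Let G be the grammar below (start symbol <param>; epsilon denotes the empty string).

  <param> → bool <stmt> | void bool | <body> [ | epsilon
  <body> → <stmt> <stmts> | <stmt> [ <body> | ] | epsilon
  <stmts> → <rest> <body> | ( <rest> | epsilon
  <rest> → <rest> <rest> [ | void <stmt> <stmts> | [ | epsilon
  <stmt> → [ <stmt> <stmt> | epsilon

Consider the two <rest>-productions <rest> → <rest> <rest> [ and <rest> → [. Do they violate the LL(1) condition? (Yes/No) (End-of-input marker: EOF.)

FIRST(<rest> <rest> [) = { [, void } and FIRST([) = { [ }.
Both contain [, so the two alternatives are not disjoint — LL(1) conflict.

Yes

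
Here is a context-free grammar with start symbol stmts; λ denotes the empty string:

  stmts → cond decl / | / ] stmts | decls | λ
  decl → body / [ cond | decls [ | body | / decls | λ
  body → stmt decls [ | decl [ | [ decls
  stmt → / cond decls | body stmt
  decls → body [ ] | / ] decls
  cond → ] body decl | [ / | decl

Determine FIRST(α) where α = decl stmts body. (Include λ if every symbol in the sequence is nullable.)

{ /, [, ] }

Add FIRST(decl)\{λ} = { /, [ }; decl is nullable, continue.
Add FIRST(stmts)\{λ} = { /, [, ] }; stmts is nullable, continue.
Add FIRST(body) = { /, [ }; body is not nullable, stop.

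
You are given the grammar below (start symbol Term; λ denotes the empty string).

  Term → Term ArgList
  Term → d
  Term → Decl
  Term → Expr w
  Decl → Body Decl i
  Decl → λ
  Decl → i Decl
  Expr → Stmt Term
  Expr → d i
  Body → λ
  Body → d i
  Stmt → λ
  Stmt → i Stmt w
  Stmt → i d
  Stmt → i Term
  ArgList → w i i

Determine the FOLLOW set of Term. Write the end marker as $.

{ $, d, i, w }

Term is the start symbol, so $ ∈ FOLLOW(Term).
In Term → Term ArgList: add FIRST(ArgList) = { w }.
In Expr → Stmt Term: Term is at the end, add FOLLOW(Expr) = { w }.
In Stmt → i Term: Term is at the end, add FOLLOW(Stmt) = { d, i, w }.
Union: FOLLOW(Term) = { $, d, i, w }.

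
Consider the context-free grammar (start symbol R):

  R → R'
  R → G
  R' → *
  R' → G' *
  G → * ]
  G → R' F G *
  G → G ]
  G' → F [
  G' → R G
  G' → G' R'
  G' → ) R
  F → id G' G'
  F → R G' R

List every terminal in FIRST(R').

R' → * contributes {*}.
From R' → G' *: add FIRST(G') = { ), *, id }.
Union: FIRST(R') = { ), *, id }.

{ ), *, id }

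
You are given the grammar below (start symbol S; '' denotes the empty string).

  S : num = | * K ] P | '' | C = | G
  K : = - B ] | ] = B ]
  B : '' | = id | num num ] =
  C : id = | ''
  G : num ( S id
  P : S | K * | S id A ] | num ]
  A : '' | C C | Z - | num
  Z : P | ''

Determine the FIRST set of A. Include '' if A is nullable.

A : '' contributes ''.
From A : C C: C, C nullable, take FIRST(C) ∪ FIRST(C) = { id }; also '' since the whole RHS is nullable.
From A : Z -: Z nullable, take FIRST(Z) ∪ {-} = { *, -, =, ], id, num }.
A : num contributes {num}.
Union: FIRST(A) = { *, -, =, ], id, num, '' }.

{ *, -, =, ], id, num, '' }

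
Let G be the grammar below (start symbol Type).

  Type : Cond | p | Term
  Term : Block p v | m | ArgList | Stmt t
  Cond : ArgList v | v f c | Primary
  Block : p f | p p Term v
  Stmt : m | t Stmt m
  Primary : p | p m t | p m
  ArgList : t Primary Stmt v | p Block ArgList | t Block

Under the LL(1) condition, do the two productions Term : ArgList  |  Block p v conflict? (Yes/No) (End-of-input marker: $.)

Yes

FIRST(ArgList) = { p, t } and FIRST(Block p v) = { p }.
Both contain p, so the two alternatives are not disjoint — LL(1) conflict.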